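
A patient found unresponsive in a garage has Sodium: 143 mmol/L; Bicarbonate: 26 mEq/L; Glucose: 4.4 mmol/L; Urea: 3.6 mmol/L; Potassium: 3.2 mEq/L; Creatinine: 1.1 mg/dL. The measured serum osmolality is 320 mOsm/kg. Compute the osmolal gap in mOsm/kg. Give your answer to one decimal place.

Calculated osmolality = 2·Na + glucose + urea
= 2·143 + 4.4 + 3.6
= 286 + 4.40 + 3.60
= 294 mOsm/kg ≈ 294.0 mOsm/kg
Osmolar gap = measured − calculated = 320 − 294.0 = 26.0 mOsm/kg

26.0 mOsm/kg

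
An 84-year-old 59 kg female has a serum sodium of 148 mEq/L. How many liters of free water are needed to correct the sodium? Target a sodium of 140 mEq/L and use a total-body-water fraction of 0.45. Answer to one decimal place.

TBW = 0.45 · 59 = 26.55 L
Free water deficit = TBW · (Na/140 − 1)
= 26.55 · (148/140 − 1)
= 26.55 · 0.0571
= 1.52 L

1.5 L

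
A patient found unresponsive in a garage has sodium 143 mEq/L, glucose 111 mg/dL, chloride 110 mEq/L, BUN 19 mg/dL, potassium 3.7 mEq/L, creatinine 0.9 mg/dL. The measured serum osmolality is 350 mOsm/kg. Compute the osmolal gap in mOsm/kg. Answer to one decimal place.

Calculated osmolality = 2·Na + glucose/18 + BUN/2.8
= 2·143 + 111/18 + 19/2.8
= 286 + 6.17 + 6.79
= 298.96 mOsm/kg ≈ 299.0 mOsm/kg
Osmolar gap = measured − calculated = 350 − 299.0 = 51.0 mOsm/kg

51.0 mOsm/kg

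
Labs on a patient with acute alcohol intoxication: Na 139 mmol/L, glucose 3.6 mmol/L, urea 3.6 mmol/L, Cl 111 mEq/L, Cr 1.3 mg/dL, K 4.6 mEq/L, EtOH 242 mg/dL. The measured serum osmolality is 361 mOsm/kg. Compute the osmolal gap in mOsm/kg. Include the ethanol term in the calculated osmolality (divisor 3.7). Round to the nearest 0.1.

Calculated osmolality = 2·Na + glucose + urea + ethanol/3.7
= 2·139 + 3.6 + 3.6 + 242/3.7
= 278 + 3.60 + 3.60 + 65.41
= 350.61 mOsm/kg ≈ 350.6 mOsm/kg
Osmolar gap = measured − calculated = 361 − 350.6 = 10.4 mOsm/kg

10.4 mOsm/kg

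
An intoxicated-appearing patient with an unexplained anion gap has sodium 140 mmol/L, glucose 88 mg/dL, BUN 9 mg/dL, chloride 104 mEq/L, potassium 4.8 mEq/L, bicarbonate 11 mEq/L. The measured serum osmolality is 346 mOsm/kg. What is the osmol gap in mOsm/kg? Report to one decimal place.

Calculated osmolality = 2·Na + glucose/18 + BUN/2.8
= 2·140 + 88/18 + 9/2.8
= 280 + 4.89 + 3.21
= 288.1 mOsm/kg ≈ 288.1 mOsm/kg
Osmolar gap = measured − calculated = 346 − 288.1 = 57.9 mOsm/kg

57.9 mOsm/kg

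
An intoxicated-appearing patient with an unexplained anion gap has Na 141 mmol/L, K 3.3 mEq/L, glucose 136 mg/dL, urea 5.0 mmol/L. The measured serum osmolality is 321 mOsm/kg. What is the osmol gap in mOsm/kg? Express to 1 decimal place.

Calculated osmolality = 2·Na + glucose/18 + urea
= 2·141 + 136/18 + 5
= 282 + 7.56 + 5
= 294.56 mOsm/kg ≈ 294.6 mOsm/kg
Osmolar gap = measured − calculated = 321 − 294.6 = 26.4 mOsm/kg

26.4 mOsm/kg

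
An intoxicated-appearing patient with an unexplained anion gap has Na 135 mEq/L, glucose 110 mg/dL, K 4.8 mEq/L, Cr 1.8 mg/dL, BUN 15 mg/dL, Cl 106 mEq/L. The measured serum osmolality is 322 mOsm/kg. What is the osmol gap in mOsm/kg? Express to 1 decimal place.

40.5 mOsm/kg

Calculated osmolality = 2·Na + glucose/18 + BUN/2.8
= 2·135 + 110/18 + 15/2.8
= 270 + 6.11 + 5.36
= 281.47 mOsm/kg ≈ 281.5 mOsm/kg
Osmolar gap = measured − calculated = 322 − 281.5 = 40.5 mOsm/kg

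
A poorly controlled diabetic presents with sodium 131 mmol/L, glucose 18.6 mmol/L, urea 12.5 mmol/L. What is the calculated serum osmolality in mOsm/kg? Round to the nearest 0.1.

293.1 mOsm/kg

Calculated osmolality = 2·Na + glucose + urea
= 2·131 + 18.6 + 12.5
= 262 + 18.60 + 12.50
= 293.1 mOsm/kg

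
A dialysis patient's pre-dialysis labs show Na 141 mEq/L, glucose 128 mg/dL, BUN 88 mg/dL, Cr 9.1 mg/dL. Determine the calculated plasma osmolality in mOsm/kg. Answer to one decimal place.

320.5 mOsm/kg

Calculated osmolality = 2·Na + glucose/18 + BUN/2.8
= 2·141 + 128/18 + 88/2.8
= 282 + 7.11 + 31.43
= 320.54 mOsm/kg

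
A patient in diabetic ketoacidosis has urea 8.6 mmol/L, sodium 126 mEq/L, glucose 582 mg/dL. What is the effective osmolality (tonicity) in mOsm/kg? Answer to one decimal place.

284.3 mOsm/kg

Effective osmolality excludes urea (freely permeant across cell membranes):
2·Na + glucose/18
= 2·126 + 582/18
= 252 + 32.33
= 284.33 mOsm/kg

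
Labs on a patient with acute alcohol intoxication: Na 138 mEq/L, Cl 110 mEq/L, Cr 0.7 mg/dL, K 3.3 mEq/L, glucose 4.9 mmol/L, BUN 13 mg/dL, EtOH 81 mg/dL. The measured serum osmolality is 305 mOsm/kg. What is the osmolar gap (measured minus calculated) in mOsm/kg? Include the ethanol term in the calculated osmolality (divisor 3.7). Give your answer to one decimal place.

-2.4 mOsm/kg

Calculated osmolality = 2·Na + glucose + BUN/2.8 + ethanol/3.7
= 2·138 + 4.9 + 13/2.8 + 81/3.7
= 276 + 4.90 + 4.64 + 21.89
= 307.43 mOsm/kg ≈ 307.4 mOsm/kg
Osmolar gap = measured − calculated = 305 − 307.4 = -2.4 mOsm/kg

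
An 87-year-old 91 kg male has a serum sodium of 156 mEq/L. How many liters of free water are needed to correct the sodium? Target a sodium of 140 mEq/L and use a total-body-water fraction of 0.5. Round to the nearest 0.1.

5.2 L

TBW = 0.5 · 91 = 45.5 L
Free water deficit = TBW · (Na/140 − 1)
= 45.5 · (156/140 − 1)
= 45.5 · 0.1143
= 5.2 L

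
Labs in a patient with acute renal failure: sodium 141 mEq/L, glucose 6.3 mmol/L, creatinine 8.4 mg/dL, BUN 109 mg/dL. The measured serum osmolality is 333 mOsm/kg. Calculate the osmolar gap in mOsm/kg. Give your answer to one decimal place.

5.8 mOsm/kg

Calculated osmolality = 2·Na + glucose + BUN/2.8
= 2·141 + 6.3 + 109/2.8
= 282 + 6.30 + 38.93
= 327.23 mOsm/kg ≈ 327.2 mOsm/kg
Osmolar gap = measured − calculated = 333 − 327.2 = 5.8 mOsm/kg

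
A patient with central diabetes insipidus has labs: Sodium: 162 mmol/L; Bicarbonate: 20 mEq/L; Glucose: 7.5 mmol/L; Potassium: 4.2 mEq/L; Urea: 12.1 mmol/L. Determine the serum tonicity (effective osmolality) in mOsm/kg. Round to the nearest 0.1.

Effective osmolality excludes urea (freely permeant across cell membranes):
2·Na + glucose
= 2·162 + 7.5
= 324 + 7.5
= 331.5 mOsm/kg

331.5 mOsm/kg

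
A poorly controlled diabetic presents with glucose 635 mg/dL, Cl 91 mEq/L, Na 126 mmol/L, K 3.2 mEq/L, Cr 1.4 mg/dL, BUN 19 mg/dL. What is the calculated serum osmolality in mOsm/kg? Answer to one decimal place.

Calculated osmolality = 2·Na + glucose/18 + BUN/2.8
= 2·126 + 635/18 + 19/2.8
= 252 + 35.28 + 6.79
= 294.07 mOsm/kg

294.1 mOsm/kg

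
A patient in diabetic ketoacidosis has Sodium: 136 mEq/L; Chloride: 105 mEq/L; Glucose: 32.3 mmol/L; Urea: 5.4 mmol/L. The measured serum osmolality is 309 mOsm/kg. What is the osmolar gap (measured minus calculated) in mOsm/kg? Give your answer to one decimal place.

Calculated osmolality = 2·Na + glucose + urea
= 2·136 + 32.3 + 5.4
= 272 + 32.30 + 5.40
= 309.7 mOsm/kg ≈ 309.7 mOsm/kg
Osmolar gap = measured − calculated = 309 − 309.7 = -0.7 mOsm/kg

-0.7 mOsm/kg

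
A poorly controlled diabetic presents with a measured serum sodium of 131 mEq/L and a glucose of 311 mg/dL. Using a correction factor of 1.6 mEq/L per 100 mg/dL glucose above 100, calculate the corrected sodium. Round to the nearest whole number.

134 mEq/L

Corrected Na = measured Na + 1.6 · (glucose − 100)/100
= 131 + 1.6 · (311 − 100)/100
= 131 + 3.4
= 134.4 mEq/L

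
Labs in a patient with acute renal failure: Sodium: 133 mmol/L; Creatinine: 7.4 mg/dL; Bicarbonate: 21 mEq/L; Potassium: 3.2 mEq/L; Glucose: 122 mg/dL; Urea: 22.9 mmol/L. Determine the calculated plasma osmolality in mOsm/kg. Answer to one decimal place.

295.7 mOsm/kg

Calculated osmolality = 2·Na + glucose/18 + urea
= 2·133 + 122/18 + 22.9
= 266 + 6.78 + 22.90
= 295.68 mOsm/kg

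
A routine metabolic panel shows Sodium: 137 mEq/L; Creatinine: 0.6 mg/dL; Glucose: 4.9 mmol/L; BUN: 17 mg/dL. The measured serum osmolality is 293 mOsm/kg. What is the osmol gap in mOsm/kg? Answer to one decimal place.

8.0 mOsm/kg

Calculated osmolality = 2·Na + glucose + BUN/2.8
= 2·137 + 4.9 + 17/2.8
= 274 + 4.90 + 6.07
= 284.97 mOsm/kg ≈ 285.0 mOsm/kg
Osmolar gap = measured − calculated = 293 − 285.0 = 8.0 mOsm/kg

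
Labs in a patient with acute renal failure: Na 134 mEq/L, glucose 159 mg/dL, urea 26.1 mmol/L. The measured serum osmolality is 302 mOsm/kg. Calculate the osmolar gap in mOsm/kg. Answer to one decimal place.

Calculated osmolality = 2·Na + glucose/18 + urea
= 2·134 + 159/18 + 26.1
= 268 + 8.83 + 26.10
= 302.93 mOsm/kg ≈ 302.9 mOsm/kg
Osmolar gap = measured − calculated = 302 − 302.9 = -0.9 mOsm/kg

-0.9 mOsm/kg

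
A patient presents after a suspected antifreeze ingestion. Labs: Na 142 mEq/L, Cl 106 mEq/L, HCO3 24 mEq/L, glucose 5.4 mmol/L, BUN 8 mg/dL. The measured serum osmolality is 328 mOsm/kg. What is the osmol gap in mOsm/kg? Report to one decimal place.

Calculated osmolality = 2·Na + glucose + BUN/2.8
= 2·142 + 5.4 + 8/2.8
= 284 + 5.40 + 2.86
= 292.26 mOsm/kg ≈ 292.3 mOsm/kg
Osmolar gap = measured − calculated = 328 − 292.3 = 35.7 mOsm/kg

35.7 mOsm/kg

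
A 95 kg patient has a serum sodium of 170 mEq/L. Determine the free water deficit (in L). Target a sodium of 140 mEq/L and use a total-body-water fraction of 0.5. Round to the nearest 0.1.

TBW = 0.5 · 95 = 47.5 L
Free water deficit = TBW · (Na/140 − 1)
= 47.5 · (170/140 − 1)
= 47.5 · 0.2143
= 10.18 L

10.2 L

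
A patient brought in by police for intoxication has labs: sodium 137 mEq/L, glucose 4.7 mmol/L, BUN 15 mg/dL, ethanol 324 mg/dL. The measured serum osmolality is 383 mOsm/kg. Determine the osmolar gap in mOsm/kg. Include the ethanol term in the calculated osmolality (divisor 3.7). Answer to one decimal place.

11.4 mOsm/kg

Calculated osmolality = 2·Na + glucose + BUN/2.8 + ethanol/3.7
= 2·137 + 4.7 + 15/2.8 + 324/3.7
= 274 + 4.70 + 5.36 + 87.57
= 371.63 mOsm/kg ≈ 371.6 mOsm/kg
Osmolar gap = measured − calculated = 383 − 371.6 = 11.4 mOsm/kg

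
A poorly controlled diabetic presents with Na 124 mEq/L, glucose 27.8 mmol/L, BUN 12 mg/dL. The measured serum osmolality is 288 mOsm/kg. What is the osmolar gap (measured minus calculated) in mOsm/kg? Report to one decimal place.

7.9 mOsm/kg

Calculated osmolality = 2·Na + glucose + BUN/2.8
= 2·124 + 27.8 + 12/2.8
= 248 + 27.80 + 4.29
= 280.09 mOsm/kg ≈ 280.1 mOsm/kg
Osmolar gap = measured − calculated = 288 − 280.1 = 7.9 mOsm/kg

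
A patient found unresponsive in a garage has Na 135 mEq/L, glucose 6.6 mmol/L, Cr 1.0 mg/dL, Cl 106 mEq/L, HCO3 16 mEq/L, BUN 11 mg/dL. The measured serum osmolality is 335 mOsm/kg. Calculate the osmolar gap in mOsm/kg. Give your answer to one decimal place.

54.5 mOsm/kg

Calculated osmolality = 2·Na + glucose + BUN/2.8
= 2·135 + 6.6 + 11/2.8
= 270 + 6.60 + 3.93
= 280.53 mOsm/kg ≈ 280.5 mOsm/kg
Osmolar gap = measured − calculated = 335 − 280.5 = 54.5 mOsm/kg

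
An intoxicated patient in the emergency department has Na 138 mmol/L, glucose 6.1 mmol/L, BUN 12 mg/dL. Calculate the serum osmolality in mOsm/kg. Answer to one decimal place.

286.4 mOsm/kg

Calculated osmolality = 2·Na + glucose + BUN/2.8
= 2·138 + 6.1 + 12/2.8
= 276 + 6.10 + 4.29
= 286.39 mOsm/kg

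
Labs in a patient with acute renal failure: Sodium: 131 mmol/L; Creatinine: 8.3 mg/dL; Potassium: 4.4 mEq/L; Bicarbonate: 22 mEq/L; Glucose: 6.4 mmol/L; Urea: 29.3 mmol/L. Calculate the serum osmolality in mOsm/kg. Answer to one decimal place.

297.7 mOsm/kg

Calculated osmolality = 2·Na + glucose + urea
= 2·131 + 6.4 + 29.3
= 262 + 6.40 + 29.30
= 297.7 mOsm/kg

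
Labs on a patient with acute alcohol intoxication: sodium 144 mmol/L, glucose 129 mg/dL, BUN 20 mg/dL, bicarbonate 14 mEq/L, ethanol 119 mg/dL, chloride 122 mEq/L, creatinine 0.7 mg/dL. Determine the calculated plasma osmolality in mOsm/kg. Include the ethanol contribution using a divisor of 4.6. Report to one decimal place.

Calculated osmolality = 2·Na + glucose/18 + BUN/2.8 + ethanol/4.6
= 2·144 + 129/18 + 20/2.8 + 119/4.6
= 288 + 7.17 + 7.14 + 25.87
= 328.18 mOsm/kg

328.2 mOsm/kg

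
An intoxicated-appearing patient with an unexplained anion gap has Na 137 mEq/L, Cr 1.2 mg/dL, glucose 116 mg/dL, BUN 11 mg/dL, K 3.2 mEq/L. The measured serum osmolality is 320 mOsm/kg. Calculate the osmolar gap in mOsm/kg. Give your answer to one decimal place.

35.6 mOsm/kg

Calculated osmolality = 2·Na + glucose/18 + BUN/2.8
= 2·137 + 116/18 + 11/2.8
= 274 + 6.44 + 3.93
= 284.37 mOsm/kg ≈ 284.4 mOsm/kg
Osmolar gap = measured − calculated = 320 − 284.4 = 35.6 mOsm/kg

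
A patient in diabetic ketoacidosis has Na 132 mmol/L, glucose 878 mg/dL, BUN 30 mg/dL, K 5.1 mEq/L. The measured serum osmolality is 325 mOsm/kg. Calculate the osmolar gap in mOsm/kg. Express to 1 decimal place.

1.5 mOsm/kg

Calculated osmolality = 2·Na + glucose/18 + BUN/2.8
= 2·132 + 878/18 + 30/2.8
= 264 + 48.78 + 10.71
= 323.49 mOsm/kg ≈ 323.5 mOsm/kg
Osmolar gap = measured − calculated = 325 − 323.5 = 1.5 mOsm/kg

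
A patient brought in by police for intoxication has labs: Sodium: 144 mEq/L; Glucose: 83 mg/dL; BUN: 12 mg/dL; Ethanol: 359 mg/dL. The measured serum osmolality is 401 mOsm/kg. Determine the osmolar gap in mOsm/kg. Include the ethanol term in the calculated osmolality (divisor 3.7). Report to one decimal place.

Calculated osmolality = 2·Na + glucose/18 + BUN/2.8 + ethanol/3.7
= 2·144 + 83/18 + 12/2.8 + 359/3.7
= 288 + 4.61 + 4.29 + 97.03
= 393.93 mOsm/kg ≈ 393.9 mOsm/kg
Osmolar gap = measured − calculated = 401 − 393.9 = 7.1 mOsm/kg

7.1 mOsm/kg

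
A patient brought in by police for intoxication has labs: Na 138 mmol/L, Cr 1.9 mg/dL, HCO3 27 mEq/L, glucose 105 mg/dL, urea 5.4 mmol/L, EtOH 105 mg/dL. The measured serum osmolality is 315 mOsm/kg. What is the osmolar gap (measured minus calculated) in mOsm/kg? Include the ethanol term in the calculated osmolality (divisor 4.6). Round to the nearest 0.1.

4.9 mOsm/kg

Calculated osmolality = 2·Na + glucose/18 + urea + ethanol/4.6
= 2·138 + 105/18 + 5.4 + 105/4.6
= 276 + 5.83 + 5.40 + 22.83
= 310.06 mOsm/kg ≈ 310.1 mOsm/kg
Osmolar gap = measured − calculated = 315 − 310.1 = 4.9 mOsm/kg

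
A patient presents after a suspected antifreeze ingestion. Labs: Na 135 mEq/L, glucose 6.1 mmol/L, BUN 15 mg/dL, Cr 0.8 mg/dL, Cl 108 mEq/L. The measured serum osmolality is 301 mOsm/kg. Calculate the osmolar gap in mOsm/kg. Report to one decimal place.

Calculated osmolality = 2·Na + glucose + BUN/2.8
= 2·135 + 6.1 + 15/2.8
= 270 + 6.10 + 5.36
= 281.46 mOsm/kg ≈ 281.5 mOsm/kg
Osmolar gap = measured − calculated = 301 − 281.5 = 19.5 mOsm/kg

19.5 mOsm/kg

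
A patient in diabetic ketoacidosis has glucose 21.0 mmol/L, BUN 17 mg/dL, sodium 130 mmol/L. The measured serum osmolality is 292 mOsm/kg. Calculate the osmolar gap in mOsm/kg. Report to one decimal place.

Calculated osmolality = 2·Na + glucose + BUN/2.8
= 2·130 + 21 + 17/2.8
= 260 + 21 + 6.07
= 287.07 mOsm/kg ≈ 287.1 mOsm/kg
Osmolar gap = measured − calculated = 292 − 287.1 = 4.9 mOsm/kg

4.9 mOsm/kg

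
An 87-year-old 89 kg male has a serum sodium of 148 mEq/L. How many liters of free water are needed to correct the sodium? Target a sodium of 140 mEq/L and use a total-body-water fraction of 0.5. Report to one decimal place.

TBW = 0.5 · 89 = 44.5 L
Free water deficit = TBW · (Na/140 − 1)
= 44.5 · (148/140 − 1)
= 44.5 · 0.0571
= 2.54 L

2.5 L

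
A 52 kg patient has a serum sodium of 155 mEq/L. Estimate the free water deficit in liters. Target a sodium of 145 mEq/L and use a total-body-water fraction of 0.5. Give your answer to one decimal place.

TBW = 0.5 · 52 = 26 L
Free water deficit = TBW · (Na/145 − 1)
= 26 · (155/145 − 1)
= 26 · 0.069
= 1.79 L

1.8 L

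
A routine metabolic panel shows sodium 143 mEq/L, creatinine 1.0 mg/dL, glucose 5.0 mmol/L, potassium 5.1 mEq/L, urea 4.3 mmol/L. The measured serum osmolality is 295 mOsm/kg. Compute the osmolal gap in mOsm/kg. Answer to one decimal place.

Calculated osmolality = 2·Na + glucose + urea
= 2·143 + 5 + 4.3
= 286 + 5 + 4.30
= 295.3 mOsm/kg ≈ 295.3 mOsm/kg
Osmolar gap = measured − calculated = 295 − 295.3 = -0.3 mOsm/kg

-0.3 mOsm/kg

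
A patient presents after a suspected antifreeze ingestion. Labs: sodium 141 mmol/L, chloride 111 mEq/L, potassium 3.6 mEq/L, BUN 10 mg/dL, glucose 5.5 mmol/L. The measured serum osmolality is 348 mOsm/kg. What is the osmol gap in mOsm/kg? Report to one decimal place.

Calculated osmolality = 2·Na + glucose + BUN/2.8
= 2·141 + 5.5 + 10/2.8
= 282 + 5.50 + 3.57
= 291.07 mOsm/kg ≈ 291.1 mOsm/kg
Osmolar gap = measured − calculated = 348 − 291.1 = 56.9 mOsm/kg

56.9 mOsm/kg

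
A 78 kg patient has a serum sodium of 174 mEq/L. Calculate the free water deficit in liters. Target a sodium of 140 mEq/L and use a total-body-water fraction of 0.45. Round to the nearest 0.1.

TBW = 0.45 · 78 = 35.1 L
Free water deficit = TBW · (Na/140 − 1)
= 35.1 · (174/140 − 1)
= 35.1 · 0.2429
= 8.53 L

8.5 L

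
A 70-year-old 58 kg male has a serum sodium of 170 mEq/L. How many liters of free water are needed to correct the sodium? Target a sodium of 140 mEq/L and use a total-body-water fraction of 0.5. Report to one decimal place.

6.2 L

TBW = 0.5 · 58 = 29 L
Free water deficit = TBW · (Na/140 − 1)
= 29 · (170/140 − 1)
= 29 · 0.2143
= 6.21 L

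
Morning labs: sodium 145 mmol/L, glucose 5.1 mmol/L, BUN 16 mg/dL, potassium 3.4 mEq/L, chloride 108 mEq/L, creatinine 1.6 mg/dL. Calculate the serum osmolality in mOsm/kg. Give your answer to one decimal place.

Calculated osmolality = 2·Na + glucose + BUN/2.8
= 2·145 + 5.1 + 16/2.8
= 290 + 5.10 + 5.71
= 300.81 mOsm/kg

300.8 mOsm/kg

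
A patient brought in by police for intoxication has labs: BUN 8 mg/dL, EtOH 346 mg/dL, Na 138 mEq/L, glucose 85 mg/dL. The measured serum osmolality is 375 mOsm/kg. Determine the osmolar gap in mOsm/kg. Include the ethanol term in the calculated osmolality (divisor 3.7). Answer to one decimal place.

-2.1 mOsm/kg

Calculated osmolality = 2·Na + glucose/18 + BUN/2.8 + ethanol/3.7
= 2·138 + 85/18 + 8/2.8 + 346/3.7
= 276 + 4.72 + 2.86 + 93.51
= 377.09 mOsm/kg ≈ 377.1 mOsm/kg
Osmolar gap = measured − calculated = 375 − 377.1 = -2.1 mOsm/kg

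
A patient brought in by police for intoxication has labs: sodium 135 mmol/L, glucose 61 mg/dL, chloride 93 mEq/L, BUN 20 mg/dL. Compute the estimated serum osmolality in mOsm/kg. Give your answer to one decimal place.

Calculated osmolality = 2·Na + glucose/18 + BUN/2.8
= 2·135 + 61/18 + 20/2.8
= 270 + 3.39 + 7.14
= 280.53 mOsm/kg

280.5 mOsm/kg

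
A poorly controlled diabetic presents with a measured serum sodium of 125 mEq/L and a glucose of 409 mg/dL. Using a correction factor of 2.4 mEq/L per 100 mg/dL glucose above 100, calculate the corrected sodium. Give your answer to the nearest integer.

Corrected Na = measured Na + 2.4 · (glucose − 100)/100
= 125 + 2.4 · (409 − 100)/100
= 125 + 7.4
= 132.4 mEq/L

132 mEq/L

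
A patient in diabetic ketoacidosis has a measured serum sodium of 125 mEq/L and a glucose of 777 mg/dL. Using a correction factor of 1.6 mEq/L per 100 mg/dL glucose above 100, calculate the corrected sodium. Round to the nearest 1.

Corrected Na = measured Na + 1.6 · (glucose − 100)/100
= 125 + 1.6 · (777 − 100)/100
= 125 + 10.8
= 135.8 mEq/L

136 mEq/L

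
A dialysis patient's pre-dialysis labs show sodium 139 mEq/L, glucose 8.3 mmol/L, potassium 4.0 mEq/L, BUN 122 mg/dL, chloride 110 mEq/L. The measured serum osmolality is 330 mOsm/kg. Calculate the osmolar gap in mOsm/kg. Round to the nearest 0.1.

Calculated osmolality = 2·Na + glucose + BUN/2.8
= 2·139 + 8.3 + 122/2.8
= 278 + 8.30 + 43.57
= 329.87 mOsm/kg ≈ 329.9 mOsm/kg
Osmolar gap = measured − calculated = 330 − 329.9 = 0.1 mOsm/kg

0.1 mOsm/kg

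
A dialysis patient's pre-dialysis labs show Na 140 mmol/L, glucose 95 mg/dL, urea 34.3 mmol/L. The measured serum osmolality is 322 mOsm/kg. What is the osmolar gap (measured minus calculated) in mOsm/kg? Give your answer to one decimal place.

Calculated osmolality = 2·Na + glucose/18 + urea
= 2·140 + 95/18 + 34.3
= 280 + 5.28 + 34.30
= 319.58 mOsm/kg ≈ 319.6 mOsm/kg
Osmolar gap = measured − calculated = 322 − 319.6 = 2.4 mOsm/kg

2.4 mOsm/kg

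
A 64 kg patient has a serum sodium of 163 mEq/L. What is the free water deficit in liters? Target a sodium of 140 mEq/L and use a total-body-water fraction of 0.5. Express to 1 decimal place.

5.3 L

TBW = 0.5 · 64 = 32 L
Free water deficit = TBW · (Na/140 − 1)
= 32 · (163/140 − 1)
= 32 · 0.1643
= 5.26 L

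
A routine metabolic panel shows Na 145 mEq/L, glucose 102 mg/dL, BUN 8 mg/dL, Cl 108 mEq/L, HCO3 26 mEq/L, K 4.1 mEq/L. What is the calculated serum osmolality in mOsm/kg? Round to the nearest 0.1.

Calculated osmolality = 2·Na + glucose/18 + BUN/2.8
= 2·145 + 102/18 + 8/2.8
= 290 + 5.67 + 2.86
= 298.53 mOsm/kg

298.5 mOsm/kg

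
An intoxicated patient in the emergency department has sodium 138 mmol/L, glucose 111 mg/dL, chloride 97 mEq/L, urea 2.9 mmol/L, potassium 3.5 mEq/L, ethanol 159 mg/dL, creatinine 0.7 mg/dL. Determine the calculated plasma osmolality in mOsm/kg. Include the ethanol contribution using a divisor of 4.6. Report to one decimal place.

319.6 mOsm/kg

Calculated osmolality = 2·Na + glucose/18 + urea + ethanol/4.6
= 2·138 + 111/18 + 2.9 + 159/4.6
= 276 + 6.17 + 2.90 + 34.57
= 319.64 mOsm/kg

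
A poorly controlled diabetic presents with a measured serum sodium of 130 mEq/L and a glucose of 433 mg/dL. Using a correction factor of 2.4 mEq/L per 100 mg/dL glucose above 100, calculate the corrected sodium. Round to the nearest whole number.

138 mEq/L

Corrected Na = measured Na + 2.4 · (glucose − 100)/100
= 130 + 2.4 · (433 − 100)/100
= 130 + 8
= 138 mEq/L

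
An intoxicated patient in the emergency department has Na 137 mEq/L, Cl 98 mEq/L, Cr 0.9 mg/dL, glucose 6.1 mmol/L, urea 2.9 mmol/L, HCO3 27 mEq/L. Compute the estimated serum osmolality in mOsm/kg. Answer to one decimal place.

283.0 mOsm/kg

Calculated osmolality = 2·Na + glucose + urea
= 2·137 + 6.1 + 2.9
= 274 + 6.10 + 2.90
= 283 mOsm/kg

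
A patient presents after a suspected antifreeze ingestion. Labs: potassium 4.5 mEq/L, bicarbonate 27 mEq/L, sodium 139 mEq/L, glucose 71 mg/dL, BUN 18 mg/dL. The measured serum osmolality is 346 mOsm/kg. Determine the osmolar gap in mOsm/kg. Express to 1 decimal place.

Calculated osmolality = 2·Na + glucose/18 + BUN/2.8
= 2·139 + 71/18 + 18/2.8
= 278 + 3.94 + 6.43
= 288.37 mOsm/kg ≈ 288.4 mOsm/kg
Osmolar gap = measured − calculated = 346 − 288.4 = 57.6 mOsm/kg

57.6 mOsm/kg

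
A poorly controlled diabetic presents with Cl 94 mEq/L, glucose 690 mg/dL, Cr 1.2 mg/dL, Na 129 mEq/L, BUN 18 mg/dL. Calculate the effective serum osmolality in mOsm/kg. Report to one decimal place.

Effective osmolality excludes urea (freely permeant across cell membranes):
2·Na + glucose/18
= 2·129 + 690/18
= 258 + 38.33
= 296.33 mOsm/kg

296.3 mOsm/kg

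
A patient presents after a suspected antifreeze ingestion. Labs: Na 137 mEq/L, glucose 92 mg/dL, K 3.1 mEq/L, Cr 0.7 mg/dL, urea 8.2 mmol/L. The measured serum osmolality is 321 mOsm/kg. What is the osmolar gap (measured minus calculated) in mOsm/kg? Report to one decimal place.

33.7 mOsm/kg

Calculated osmolality = 2·Na + glucose/18 + urea
= 2·137 + 92/18 + 8.2
= 274 + 5.11 + 8.20
= 287.31 mOsm/kg ≈ 287.3 mOsm/kg
Osmolar gap = measured − calculated = 321 − 287.3 = 33.7 mOsm/kg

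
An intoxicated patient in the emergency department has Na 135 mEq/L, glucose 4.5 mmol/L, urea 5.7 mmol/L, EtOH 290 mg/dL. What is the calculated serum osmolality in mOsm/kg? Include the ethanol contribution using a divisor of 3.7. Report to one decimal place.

Calculated osmolality = 2·Na + glucose + urea + ethanol/3.7
= 2·135 + 4.5 + 5.7 + 290/3.7
= 270 + 4.50 + 5.70 + 78.38
= 358.58 mOsm/kg

358.6 mOsm/kg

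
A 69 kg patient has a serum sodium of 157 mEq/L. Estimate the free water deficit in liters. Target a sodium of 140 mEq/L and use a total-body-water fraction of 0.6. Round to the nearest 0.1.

5.0 L

TBW = 0.6 · 69 = 41.4 L
Free water deficit = TBW · (Na/140 − 1)
= 41.4 · (157/140 − 1)
= 41.4 · 0.1214
= 5.03 L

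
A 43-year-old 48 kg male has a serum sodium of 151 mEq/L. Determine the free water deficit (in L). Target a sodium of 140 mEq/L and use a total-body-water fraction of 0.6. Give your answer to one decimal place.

TBW = 0.6 · 48 = 28.8 L
Free water deficit = TBW · (Na/140 − 1)
= 28.8 · (151/140 − 1)
= 28.8 · 0.0786
= 2.26 L

2.3 L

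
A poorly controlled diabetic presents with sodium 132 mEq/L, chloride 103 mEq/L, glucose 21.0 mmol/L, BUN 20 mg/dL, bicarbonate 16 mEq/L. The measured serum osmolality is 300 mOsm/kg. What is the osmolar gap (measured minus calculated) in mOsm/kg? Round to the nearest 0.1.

7.9 mOsm/kg

Calculated osmolality = 2·Na + glucose + BUN/2.8
= 2·132 + 21 + 20/2.8
= 264 + 21 + 7.14
= 292.14 mOsm/kg ≈ 292.1 mOsm/kg
Osmolar gap = measured − calculated = 300 − 292.1 = 7.9 mOsm/kg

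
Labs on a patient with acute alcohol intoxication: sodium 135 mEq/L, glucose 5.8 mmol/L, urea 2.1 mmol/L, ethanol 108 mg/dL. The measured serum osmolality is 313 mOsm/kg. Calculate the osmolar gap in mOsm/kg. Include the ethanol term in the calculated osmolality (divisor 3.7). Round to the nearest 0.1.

Calculated osmolality = 2·Na + glucose + urea + ethanol/3.7
= 2·135 + 5.8 + 2.1 + 108/3.7
= 270 + 5.80 + 2.10 + 29.19
= 307.09 mOsm/kg ≈ 307.1 mOsm/kg
Osmolar gap = measured − calculated = 313 − 307.1 = 5.9 mOsm/kg

5.9 mOsm/kg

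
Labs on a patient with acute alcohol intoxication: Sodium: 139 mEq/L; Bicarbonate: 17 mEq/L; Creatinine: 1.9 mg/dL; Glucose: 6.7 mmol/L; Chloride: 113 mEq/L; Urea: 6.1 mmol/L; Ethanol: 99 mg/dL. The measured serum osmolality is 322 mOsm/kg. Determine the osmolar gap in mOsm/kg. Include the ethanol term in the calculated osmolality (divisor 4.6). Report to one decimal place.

9.7 mOsm/kg

Calculated osmolality = 2·Na + glucose + urea + ethanol/4.6
= 2·139 + 6.7 + 6.1 + 99/4.6
= 278 + 6.70 + 6.10 + 21.52
= 312.32 mOsm/kg ≈ 312.3 mOsm/kg
Osmolar gap = measured − calculated = 322 − 312.3 = 9.7 mOsm/kg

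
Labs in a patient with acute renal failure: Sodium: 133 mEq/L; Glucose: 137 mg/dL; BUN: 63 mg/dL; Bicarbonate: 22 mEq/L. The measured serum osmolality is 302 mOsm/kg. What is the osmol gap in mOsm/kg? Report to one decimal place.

5.9 mOsm/kg

Calculated osmolality = 2·Na + glucose/18 + BUN/2.8
= 2·133 + 137/18 + 63/2.8
= 266 + 7.61 + 22.50
= 296.11 mOsm/kg ≈ 296.1 mOsm/kg
Osmolar gap = measured − calculated = 302 − 296.1 = 5.9 mOsm/kg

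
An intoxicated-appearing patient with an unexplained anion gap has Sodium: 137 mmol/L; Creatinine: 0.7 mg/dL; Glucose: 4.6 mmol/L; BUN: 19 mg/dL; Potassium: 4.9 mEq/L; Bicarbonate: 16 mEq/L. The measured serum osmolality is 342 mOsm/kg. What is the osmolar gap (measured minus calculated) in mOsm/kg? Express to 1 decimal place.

56.6 mOsm/kg

Calculated osmolality = 2·Na + glucose + BUN/2.8
= 2·137 + 4.6 + 19/2.8
= 274 + 4.60 + 6.79
= 285.39 mOsm/kg ≈ 285.4 mOsm/kg
Osmolar gap = measured − calculated = 342 − 285.4 = 56.6 mOsm/kg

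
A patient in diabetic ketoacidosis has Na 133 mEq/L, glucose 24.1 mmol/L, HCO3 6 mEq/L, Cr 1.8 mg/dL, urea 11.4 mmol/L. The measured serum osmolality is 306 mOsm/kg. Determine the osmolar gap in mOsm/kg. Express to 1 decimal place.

Calculated osmolality = 2·Na + glucose + urea
= 2·133 + 24.1 + 11.4
= 266 + 24.10 + 11.40
= 301.5 mOsm/kg ≈ 301.5 mOsm/kg
Osmolar gap = measured − calculated = 306 − 301.5 = 4.5 mOsm/kg

4.5 mOsm/kg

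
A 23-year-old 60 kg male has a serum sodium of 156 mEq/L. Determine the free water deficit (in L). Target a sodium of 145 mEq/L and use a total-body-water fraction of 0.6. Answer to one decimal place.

2.7 L

TBW = 0.6 · 60 = 36 L
Free water deficit = TBW · (Na/145 − 1)
= 36 · (156/145 − 1)
= 36 · 0.0759
= 2.73 L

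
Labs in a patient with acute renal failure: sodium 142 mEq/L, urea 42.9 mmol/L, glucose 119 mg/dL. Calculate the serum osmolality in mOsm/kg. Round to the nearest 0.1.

Calculated osmolality = 2·Na + glucose/18 + urea
= 2·142 + 119/18 + 42.9
= 284 + 6.61 + 42.90
= 333.51 mOsm/kg

333.5 mOsm/kg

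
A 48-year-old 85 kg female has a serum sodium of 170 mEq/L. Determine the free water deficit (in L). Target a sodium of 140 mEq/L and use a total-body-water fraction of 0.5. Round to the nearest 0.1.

9.1 L

TBW = 0.5 · 85 = 42.5 L
Free water deficit = TBW · (Na/140 − 1)
= 42.5 · (170/140 − 1)
= 42.5 · 0.2143
= 9.11 L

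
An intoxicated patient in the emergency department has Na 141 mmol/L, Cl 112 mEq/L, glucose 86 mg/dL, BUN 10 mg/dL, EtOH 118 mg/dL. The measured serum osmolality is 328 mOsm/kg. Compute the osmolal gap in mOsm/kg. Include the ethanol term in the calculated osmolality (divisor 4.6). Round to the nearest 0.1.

12.0 mOsm/kg

Calculated osmolality = 2·Na + glucose/18 + BUN/2.8 + ethanol/4.6
= 2·141 + 86/18 + 10/2.8 + 118/4.6
= 282 + 4.78 + 3.57 + 25.65
= 316 mOsm/kg ≈ 316.0 mOsm/kg
Osmolar gap = measured − calculated = 328 − 316.0 = 12.0 mOsm/kg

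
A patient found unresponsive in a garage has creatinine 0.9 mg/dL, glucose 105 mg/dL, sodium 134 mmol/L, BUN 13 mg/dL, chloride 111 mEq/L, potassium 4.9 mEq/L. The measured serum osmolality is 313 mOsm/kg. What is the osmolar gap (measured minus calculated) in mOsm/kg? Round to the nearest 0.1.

Calculated osmolality = 2·Na + glucose/18 + BUN/2.8
= 2·134 + 105/18 + 13/2.8
= 268 + 5.83 + 4.64
= 278.47 mOsm/kg ≈ 278.5 mOsm/kg
Osmolar gap = measured − calculated = 313 − 278.5 = 34.5 mOsm/kg

34.5 mOsm/kg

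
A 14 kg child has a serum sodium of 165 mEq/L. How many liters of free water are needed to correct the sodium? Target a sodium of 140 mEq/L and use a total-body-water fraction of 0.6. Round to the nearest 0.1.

TBW = 0.6 · 14 = 8.4 L
Free water deficit = TBW · (Na/140 − 1)
= 8.4 · (165/140 − 1)
= 8.4 · 0.1786
= 1.5 L

1.5 L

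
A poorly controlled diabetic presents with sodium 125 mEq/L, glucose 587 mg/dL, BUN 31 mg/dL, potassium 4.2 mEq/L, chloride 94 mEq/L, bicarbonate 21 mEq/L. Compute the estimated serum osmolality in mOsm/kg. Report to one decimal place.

293.7 mOsm/kg

Calculated osmolality = 2·Na + glucose/18 + BUN/2.8
= 2·125 + 587/18 + 31/2.8
= 250 + 32.61 + 11.07
= 293.68 mOsm/kg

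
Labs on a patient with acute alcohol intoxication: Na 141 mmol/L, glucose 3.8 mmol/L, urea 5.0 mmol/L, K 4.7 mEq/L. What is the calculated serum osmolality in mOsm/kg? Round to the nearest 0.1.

Calculated osmolality = 2·Na + glucose + urea
= 2·141 + 3.8 + 5
= 282 + 3.80 + 5
= 290.8 mOsm/kg

290.8 mOsm/kg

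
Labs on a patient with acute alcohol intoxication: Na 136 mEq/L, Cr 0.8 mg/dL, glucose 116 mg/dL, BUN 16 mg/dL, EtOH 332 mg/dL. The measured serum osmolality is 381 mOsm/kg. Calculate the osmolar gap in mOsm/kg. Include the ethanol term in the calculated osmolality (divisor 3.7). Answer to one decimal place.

Calculated osmolality = 2·Na + glucose/18 + BUN/2.8 + ethanol/3.7
= 2·136 + 116/18 + 16/2.8 + 332/3.7
= 272 + 6.44 + 5.71 + 89.73
= 373.88 mOsm/kg ≈ 373.9 mOsm/kg
Osmolar gap = measured − calculated = 381 − 373.9 = 7.1 mOsm/kg

7.1 mOsm/kg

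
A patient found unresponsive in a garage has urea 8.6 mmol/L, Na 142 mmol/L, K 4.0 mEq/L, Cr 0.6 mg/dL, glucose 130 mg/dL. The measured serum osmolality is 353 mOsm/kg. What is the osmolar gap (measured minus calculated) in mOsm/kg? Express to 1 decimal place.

53.2 mOsm/kg

Calculated osmolality = 2·Na + glucose/18 + urea
= 2·142 + 130/18 + 8.6
= 284 + 7.22 + 8.60
= 299.82 mOsm/kg ≈ 299.8 mOsm/kg
Osmolar gap = measured − calculated = 353 − 299.8 = 53.2 mOsm/kg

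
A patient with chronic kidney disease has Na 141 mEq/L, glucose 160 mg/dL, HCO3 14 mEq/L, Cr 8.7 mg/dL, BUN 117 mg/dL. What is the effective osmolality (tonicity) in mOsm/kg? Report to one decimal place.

290.9 mOsm/kg

Effective osmolality excludes urea (freely permeant across cell membranes):
2·Na + glucose/18
= 2·141 + 160/18
= 282 + 8.89
= 290.89 mOsm/kg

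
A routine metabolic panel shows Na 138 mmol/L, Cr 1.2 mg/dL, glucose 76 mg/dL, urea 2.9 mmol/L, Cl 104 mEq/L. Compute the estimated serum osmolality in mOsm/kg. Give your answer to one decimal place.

283.1 mOsm/kg

Calculated osmolality = 2·Na + glucose/18 + urea
= 2·138 + 76/18 + 2.9
= 276 + 4.22 + 2.90
= 283.12 mOsm/kg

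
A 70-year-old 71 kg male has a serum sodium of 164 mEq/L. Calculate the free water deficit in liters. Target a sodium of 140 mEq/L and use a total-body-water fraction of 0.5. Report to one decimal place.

TBW = 0.5 · 71 = 35.5 L
Free water deficit = TBW · (Na/140 − 1)
= 35.5 · (164/140 − 1)
= 35.5 · 0.1714
= 6.08 L

6.1 L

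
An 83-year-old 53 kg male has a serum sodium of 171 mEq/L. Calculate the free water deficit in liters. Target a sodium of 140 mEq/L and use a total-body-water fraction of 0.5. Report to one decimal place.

TBW = 0.5 · 53 = 26.5 L
Free water deficit = TBW · (Na/140 − 1)
= 26.5 · (171/140 − 1)
= 26.5 · 0.2214
= 5.87 L

5.9 L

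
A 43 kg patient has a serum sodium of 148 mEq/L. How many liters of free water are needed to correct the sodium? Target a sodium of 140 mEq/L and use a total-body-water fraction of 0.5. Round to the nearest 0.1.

1.2 L

TBW = 0.5 · 43 = 21.5 L
Free water deficit = TBW · (Na/140 − 1)
= 21.5 · (148/140 − 1)
= 21.5 · 0.0571
= 1.23 L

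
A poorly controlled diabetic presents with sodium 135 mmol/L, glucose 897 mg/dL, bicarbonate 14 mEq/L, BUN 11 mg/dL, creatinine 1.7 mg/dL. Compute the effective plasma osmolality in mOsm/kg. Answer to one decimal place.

Effective osmolality excludes urea (freely permeant across cell membranes):
2·Na + glucose/18
= 2·135 + 897/18
= 270 + 49.83
= 319.83 mOsm/kg

319.8 mOsm/kg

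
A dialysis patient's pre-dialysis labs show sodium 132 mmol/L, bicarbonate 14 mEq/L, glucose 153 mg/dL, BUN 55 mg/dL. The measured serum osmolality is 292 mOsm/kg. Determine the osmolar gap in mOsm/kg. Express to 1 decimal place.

-0.1 mOsm/kg

Calculated osmolality = 2·Na + glucose/18 + BUN/2.8
= 2·132 + 153/18 + 55/2.8
= 264 + 8.50 + 19.64
= 292.14 mOsm/kg ≈ 292.1 mOsm/kg
Osmolar gap = measured − calculated = 292 − 292.1 = -0.1 mOsm/kg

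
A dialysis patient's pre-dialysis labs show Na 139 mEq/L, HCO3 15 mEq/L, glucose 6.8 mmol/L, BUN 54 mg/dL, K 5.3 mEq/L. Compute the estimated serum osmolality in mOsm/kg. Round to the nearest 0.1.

304.1 mOsm/kg

Calculated osmolality = 2·Na + glucose + BUN/2.8
= 2·139 + 6.8 + 54/2.8
= 278 + 6.80 + 19.29
= 304.09 mOsm/kg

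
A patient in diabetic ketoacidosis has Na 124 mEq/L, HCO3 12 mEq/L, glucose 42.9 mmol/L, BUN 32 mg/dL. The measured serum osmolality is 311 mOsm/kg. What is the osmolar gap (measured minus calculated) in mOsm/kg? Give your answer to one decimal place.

Calculated osmolality = 2·Na + glucose + BUN/2.8
= 2·124 + 42.9 + 32/2.8
= 248 + 42.90 + 11.43
= 302.33 mOsm/kg ≈ 302.3 mOsm/kg
Osmolar gap = measured − calculated = 311 − 302.3 = 8.7 mOsm/kg

8.7 mOsm/kg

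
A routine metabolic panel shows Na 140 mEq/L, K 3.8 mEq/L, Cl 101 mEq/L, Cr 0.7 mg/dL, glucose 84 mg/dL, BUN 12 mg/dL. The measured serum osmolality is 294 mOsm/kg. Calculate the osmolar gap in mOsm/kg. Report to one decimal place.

Calculated osmolality = 2·Na + glucose/18 + BUN/2.8
= 2·140 + 84/18 + 12/2.8
= 280 + 4.67 + 4.29
= 288.96 mOsm/kg ≈ 289.0 mOsm/kg
Osmolar gap = measured − calculated = 294 − 289.0 = 5.0 mOsm/kg

5.0 mOsm/kg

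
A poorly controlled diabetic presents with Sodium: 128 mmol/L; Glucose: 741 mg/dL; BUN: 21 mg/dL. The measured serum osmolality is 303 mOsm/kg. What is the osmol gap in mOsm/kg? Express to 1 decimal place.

Calculated osmolality = 2·Na + glucose/18 + BUN/2.8
= 2·128 + 741/18 + 21/2.8
= 256 + 41.17 + 7.50
= 304.67 mOsm/kg ≈ 304.7 mOsm/kg
Osmolar gap = measured − calculated = 303 − 304.7 = -1.7 mOsm/kg

-1.7 mOsm/kg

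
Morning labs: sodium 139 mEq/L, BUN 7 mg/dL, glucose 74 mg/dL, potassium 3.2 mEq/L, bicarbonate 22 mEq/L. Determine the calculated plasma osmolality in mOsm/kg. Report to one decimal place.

284.6 mOsm/kg

Calculated osmolality = 2·Na + glucose/18 + BUN/2.8
= 2·139 + 74/18 + 7/2.8
= 278 + 4.11 + 2.50
= 284.61 mOsm/kg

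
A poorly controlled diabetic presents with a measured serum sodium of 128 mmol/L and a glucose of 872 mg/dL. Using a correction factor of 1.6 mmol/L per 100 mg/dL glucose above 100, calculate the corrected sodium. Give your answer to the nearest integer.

Corrected Na = measured Na + 1.6 · (glucose − 100)/100
= 128 + 1.6 · (872 − 100)/100
= 128 + 12.4
= 140.4 mmol/L

140 mmol/L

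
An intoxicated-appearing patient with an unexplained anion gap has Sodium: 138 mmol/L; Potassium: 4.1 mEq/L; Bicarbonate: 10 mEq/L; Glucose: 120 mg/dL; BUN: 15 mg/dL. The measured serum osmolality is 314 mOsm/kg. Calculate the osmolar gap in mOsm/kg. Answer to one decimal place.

26.0 mOsm/kg

Calculated osmolality = 2·Na + glucose/18 + BUN/2.8
= 2·138 + 120/18 + 15/2.8
= 276 + 6.67 + 5.36
= 288.03 mOsm/kg ≈ 288.0 mOsm/kg
Osmolar gap = measured − calculated = 314 − 288.0 = 26.0 mOsm/kg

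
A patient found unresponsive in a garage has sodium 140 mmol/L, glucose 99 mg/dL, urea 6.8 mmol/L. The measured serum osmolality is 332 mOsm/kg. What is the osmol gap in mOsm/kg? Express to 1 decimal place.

39.7 mOsm/kg

Calculated osmolality = 2·Na + glucose/18 + urea
= 2·140 + 99/18 + 6.8
= 280 + 5.50 + 6.80
= 292.3 mOsm/kg ≈ 292.3 mOsm/kg
Osmolar gap = measured − calculated = 332 − 292.3 = 39.7 mOsm/kg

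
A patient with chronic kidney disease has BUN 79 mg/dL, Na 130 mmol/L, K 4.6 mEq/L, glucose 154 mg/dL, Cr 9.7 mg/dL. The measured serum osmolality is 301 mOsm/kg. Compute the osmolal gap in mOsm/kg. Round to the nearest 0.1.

4.2 mOsm/kg

Calculated osmolality = 2·Na + glucose/18 + BUN/2.8
= 2·130 + 154/18 + 79/2.8
= 260 + 8.56 + 28.21
= 296.77 mOsm/kg ≈ 296.8 mOsm/kg
Osmolar gap = measured − calculated = 301 − 296.8 = 4.2 mOsm/kg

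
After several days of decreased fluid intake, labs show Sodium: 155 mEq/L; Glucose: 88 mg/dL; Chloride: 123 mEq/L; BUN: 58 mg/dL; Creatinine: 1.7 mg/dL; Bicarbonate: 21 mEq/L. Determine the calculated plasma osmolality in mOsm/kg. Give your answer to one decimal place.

335.6 mOsm/kg

Calculated osmolality = 2·Na + glucose/18 + BUN/2.8
= 2·155 + 88/18 + 58/2.8
= 310 + 4.89 + 20.71
= 335.6 mOsm/kg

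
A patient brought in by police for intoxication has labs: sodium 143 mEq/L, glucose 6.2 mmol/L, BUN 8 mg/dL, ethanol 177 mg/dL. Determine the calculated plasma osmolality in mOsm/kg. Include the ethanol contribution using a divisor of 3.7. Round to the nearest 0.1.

342.9 mOsm/kg

Calculated osmolality = 2·Na + glucose + BUN/2.8 + ethanol/3.7
= 2·143 + 6.2 + 8/2.8 + 177/3.7
= 286 + 6.20 + 2.86 + 47.84
= 342.9 mOsm/kg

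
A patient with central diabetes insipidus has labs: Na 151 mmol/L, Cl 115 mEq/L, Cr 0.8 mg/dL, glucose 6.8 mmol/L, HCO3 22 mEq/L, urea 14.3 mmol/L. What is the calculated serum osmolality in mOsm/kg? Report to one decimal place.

323.1 mOsm/kg

Calculated osmolality = 2·Na + glucose + urea
= 2·151 + 6.8 + 14.3
= 302 + 6.80 + 14.30
= 323.1 mOsm/kg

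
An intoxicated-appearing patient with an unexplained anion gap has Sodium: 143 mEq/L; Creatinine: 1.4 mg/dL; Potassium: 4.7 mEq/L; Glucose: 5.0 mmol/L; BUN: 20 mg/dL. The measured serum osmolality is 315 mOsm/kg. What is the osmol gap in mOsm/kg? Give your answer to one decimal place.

16.9 mOsm/kg

Calculated osmolality = 2·Na + glucose + BUN/2.8
= 2·143 + 5 + 20/2.8
= 286 + 5 + 7.14
= 298.14 mOsm/kg ≈ 298.1 mOsm/kg
Osmolar gap = measured − calculated = 315 − 298.1 = 16.9 mOsm/kg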